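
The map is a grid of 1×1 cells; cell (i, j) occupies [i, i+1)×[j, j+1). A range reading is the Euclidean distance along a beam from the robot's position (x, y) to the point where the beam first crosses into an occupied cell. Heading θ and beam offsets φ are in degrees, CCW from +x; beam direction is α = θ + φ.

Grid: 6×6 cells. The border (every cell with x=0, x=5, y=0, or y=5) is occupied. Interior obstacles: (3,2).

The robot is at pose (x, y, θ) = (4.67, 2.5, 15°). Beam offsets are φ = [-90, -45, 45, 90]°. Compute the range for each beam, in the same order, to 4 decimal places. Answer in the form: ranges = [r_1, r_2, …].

ranges = [1.2750, 0.3811, 0.6600, 2.5882]

beam 1: φ=-90°, α=285°
  cosα=0.2588 sinα=-0.9659 | (4,2) | tMaxX 1.2750 tMaxY 0.5176 | tΔX 3.8637 tΔY 1.0353
    t=0.5176 [y] (4,1)
    t=1.2750 [x] (5,1) — stop
  → r_1 = 1.2750
beam 2: φ=-45°, α=330°
  cosα=0.8660 sinα=-0.5000 | (4,2) | tMaxX 0.3811 tMaxY 1.0000 | tΔX 1.1547 tΔY 2.0000
    t=0.3811 [x] (5,2) — stop
  → r_2 = 0.3811
beam 3: φ=45°, α=60°
  cosα=0.5000 sinα=0.8660 | (4,2) | tMaxX 0.6600 tMaxY 0.5774 | tΔX 2.0000 tΔY 1.1547
    t=0.5774 [y] (4,3)
    t=0.6600 [x] (5,3) — stop
  → r_3 = 0.6600
beam 4: φ=90°, α=105°
  cosα=-0.2588 sinα=0.9659 | (4,2) | tMaxX 2.5887 tMaxY 0.5176 | tΔX 3.8637 tΔY 1.0353
    t=0.5176 [y] (4,3)
    t=1.5529 [y] (4,4)
    t=2.5882 [y] (4,5) — stop
  → r_4 = 2.5882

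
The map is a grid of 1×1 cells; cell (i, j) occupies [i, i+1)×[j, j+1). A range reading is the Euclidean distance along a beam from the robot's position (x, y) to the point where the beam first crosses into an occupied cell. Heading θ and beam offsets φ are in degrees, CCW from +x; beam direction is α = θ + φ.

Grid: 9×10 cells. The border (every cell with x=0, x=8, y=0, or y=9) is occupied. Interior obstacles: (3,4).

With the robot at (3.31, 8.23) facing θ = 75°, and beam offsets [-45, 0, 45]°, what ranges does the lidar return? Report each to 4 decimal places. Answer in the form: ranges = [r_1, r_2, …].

beam 1: φ=-45°, α=30°
  cosα=0.8660 sinα=0.5000 | (3,8) | tMaxX 0.7967 tMaxY 1.5400 | tΔX 1.1547 tΔY 2.0000
    t=0.7967 [x] (4,8)
    t=1.5400 [y] (4,9) — stop
  → r_1 = 1.5400
beam 2: φ=0°, α=75°
  cosα=0.2588 sinα=0.9659 | (3,8) | tMaxX 2.6660 tMaxY 0.7972 | tΔX 3.8637 tΔY 1.0353
    t=0.7972 [y] (3,9) — stop
  → r_2 = 0.7972
beam 3: φ=45°, α=120°
  cosα=-0.5000 sinα=0.8660 | (3,8) | tMaxX 0.6200 tMaxY 0.8891 | tΔX 2.0000 tΔY 1.1547
    t=0.6200 [x] (2,8)
    t=0.8891 [y] (2,9) — stop
  → r_3 = 0.8891

ranges = [1.5400, 0.7972, 0.8891]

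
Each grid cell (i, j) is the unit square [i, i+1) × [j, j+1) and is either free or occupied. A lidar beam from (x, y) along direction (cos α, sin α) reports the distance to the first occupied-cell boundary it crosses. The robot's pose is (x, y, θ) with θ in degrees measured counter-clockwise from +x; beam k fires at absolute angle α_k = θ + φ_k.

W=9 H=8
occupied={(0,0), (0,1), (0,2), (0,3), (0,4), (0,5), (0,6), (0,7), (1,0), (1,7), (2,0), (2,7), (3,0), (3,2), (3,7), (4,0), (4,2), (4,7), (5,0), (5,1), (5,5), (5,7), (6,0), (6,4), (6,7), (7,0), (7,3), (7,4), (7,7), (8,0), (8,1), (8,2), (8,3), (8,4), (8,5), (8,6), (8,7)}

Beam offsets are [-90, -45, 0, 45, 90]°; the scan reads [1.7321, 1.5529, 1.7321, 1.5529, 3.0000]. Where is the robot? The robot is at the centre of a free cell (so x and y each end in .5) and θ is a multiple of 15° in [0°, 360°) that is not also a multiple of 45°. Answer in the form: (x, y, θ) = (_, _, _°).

(x, y, θ) = (2.5, 5.5, 150°)

The pose lattice has 35·16 = 560 candidates. Test each by forward raycasting.
  (5.5, 6.5, 195°): beam 1 = 0.5176 ≠ 1.7321 ✗
  (2.5, 2.5, 60°): beam 1 = 0.5774 ≠ 1.7321 ✗
  (7.5, 1.5, 255°): beam 1 = 1.5529 ≠ 1.7321 ✗
  …
  (2.5, 5.5, 150°): r_1=1.7321, r_2=1.5529, r_3=1.7321, r_4=1.5529, r_5=3.0000 — all match ✓
Only this pose fits every beam.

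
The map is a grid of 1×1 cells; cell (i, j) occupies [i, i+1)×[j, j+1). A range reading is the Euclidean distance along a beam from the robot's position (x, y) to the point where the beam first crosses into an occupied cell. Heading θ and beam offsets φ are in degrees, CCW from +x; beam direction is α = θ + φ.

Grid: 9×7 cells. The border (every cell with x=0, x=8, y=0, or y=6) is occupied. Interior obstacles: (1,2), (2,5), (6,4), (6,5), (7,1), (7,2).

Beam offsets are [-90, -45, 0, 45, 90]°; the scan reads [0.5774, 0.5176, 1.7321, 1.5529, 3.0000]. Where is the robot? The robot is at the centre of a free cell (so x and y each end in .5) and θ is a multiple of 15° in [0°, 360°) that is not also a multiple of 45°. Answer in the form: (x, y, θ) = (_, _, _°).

(x, y, θ) = (2.5, 2.5, 240°)

Enumerate (i+0.5, j+0.5, θ) over the 29 free cells and 16 admissible headings. For each, cast all 5 beams and compare to the given ranges.
  (6.5, 2.5, 195°): beam 1 = 1.5529 ≠ 0.5774 ✗
  (3.5, 5.5, 165°): beam 1 = 0.5176 ≠ 0.5774 ✗
  (1.5, 1.5, 285°): beam 1 = 0.5176 ≠ 0.5774 ✗
  …
  (2.5, 2.5, 240°): r_1=0.5774, r_2=0.5176, r_3=1.7321, r_4=1.5529, r_5=3.0000 — all match ✓
Only this pose fits every beam.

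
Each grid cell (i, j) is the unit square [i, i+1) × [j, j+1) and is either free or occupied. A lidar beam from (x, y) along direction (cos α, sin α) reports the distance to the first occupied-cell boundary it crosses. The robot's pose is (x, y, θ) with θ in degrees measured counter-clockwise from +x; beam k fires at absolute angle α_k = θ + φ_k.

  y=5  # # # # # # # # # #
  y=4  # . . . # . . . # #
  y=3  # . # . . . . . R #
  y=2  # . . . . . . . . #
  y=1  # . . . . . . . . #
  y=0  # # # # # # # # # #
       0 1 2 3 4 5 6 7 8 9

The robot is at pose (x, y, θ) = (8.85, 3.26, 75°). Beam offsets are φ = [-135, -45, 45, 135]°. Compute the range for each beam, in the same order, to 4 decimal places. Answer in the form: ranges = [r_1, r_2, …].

ranges = [0.3000, 0.1732, 0.8545, 4.5200]

beam 1: φ=-135°, α=300°
  cosα=0.5000 sinα=-0.8660 | (8,3) | tMaxX 0.3000 tMaxY 0.3002 | tΔX 2.0000 tΔY 1.1547
    t=0.3000 [x] (9,3) — stop
  → r_1 = 0.3000
beam 2: φ=-45°, α=30°
  cosα=0.8660 sinα=0.5000 | (8,3) | tMaxX 0.1732 tMaxY 1.4800 | tΔX 1.1547 tΔY 2.0000
    t=0.1732 [x] (9,3) — stop
  → r_2 = 0.1732
beam 3: φ=45°, α=120°
  cosα=-0.5000 sinα=0.8660 | (8,3) | tMaxX 1.7000 tMaxY 0.8545 | tΔX 2.0000 tΔY 1.1547
    t=0.8545 [y] (8,4) — stop
  → r_3 = 0.8545
beam 4: φ=135°, α=210°
  cosα=-0.8660 sinα=-0.5000 | (8,3) | tMaxX 0.9815 tMaxY 0.5200 | tΔX 1.1547 tΔY 2.0000
    t=0.5200 [y] (8,2)
    t=0.9815 [x] (7,2)
    t=2.1362 [x] (6,2)
    t=2.5200 [y] (6,1)
    t=3.2909 [x] (5,1)
    t=4.4456 [x] (4,1)
    t=4.5200 [y] (4,0) — stop
  → r_4 = 4.5200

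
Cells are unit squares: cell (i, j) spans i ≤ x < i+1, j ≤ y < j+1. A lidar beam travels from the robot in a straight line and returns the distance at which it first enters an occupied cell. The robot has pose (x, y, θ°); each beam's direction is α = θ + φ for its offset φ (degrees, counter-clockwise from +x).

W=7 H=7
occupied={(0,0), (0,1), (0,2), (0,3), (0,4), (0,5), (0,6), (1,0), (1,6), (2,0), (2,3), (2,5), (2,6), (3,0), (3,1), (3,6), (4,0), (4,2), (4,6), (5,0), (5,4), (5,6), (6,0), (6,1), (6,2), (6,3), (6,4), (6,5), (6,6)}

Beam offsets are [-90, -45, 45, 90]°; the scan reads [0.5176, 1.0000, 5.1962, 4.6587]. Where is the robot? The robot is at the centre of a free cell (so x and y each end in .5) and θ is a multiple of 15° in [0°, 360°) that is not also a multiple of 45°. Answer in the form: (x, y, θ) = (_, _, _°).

Enumerate (i+0.5, j+0.5, θ) over the 20 free cells and 16 admissible headings. For each, cast all 4 beams and compare to the given ranges.
  (1.5, 3.5, 120°): beam 1 = 0.5774 ≠ 0.5176 ✗
  (2.5, 1.5, 195°): beam 1 = 1.5529 ≠ 0.5176 ✗
  (3.5, 5.5, 300°): beam 1 = 0.5774 ≠ 0.5176 ✗
  (4.5, 1.5, 165°): beam 2 = 0.5774 ≠ 1.0000 ✗
  …
  (4.5, 5.5, 195°): r_1=0.5176, r_2=1.0000, r_3=5.1962, r_4=4.6587 — all match ✓
Unique over the lattice → pose = (4.5, 5.5, 195°).

(x, y, θ) = (4.5, 5.5, 195°)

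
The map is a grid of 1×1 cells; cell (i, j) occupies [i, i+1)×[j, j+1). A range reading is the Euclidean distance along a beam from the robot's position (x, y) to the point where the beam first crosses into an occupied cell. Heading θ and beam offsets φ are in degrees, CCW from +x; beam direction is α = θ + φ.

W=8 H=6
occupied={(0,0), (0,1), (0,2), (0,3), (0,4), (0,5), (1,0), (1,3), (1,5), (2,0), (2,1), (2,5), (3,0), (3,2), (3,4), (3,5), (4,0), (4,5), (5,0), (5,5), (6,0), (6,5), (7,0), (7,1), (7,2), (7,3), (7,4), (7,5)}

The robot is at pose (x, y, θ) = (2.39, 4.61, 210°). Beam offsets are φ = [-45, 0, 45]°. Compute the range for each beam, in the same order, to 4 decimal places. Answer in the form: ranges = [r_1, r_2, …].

ranges = [1.4390, 1.2200, 1.5068]

beam 1: φ=-45°, α=165°
  d=(-0.9659,0.2588)  start (2,4)  tX=0.4038 tY=1.5068  stride 1/|dx|=1.0353 1/|dy|=3.8637
    cross x-line → (1,4), t=0.4038
    cross x-line → (0,4), t=1.4390 (wall)
  → r_1 = 1.4390
beam 2: φ=0°, α=210°
  d=(-0.8660,-0.5000)  start (2,4)  tX=0.4503 tY=1.2200  stride 1/|dx|=1.1547 1/|dy|=2.0000
    cross x-line → (1,4), t=0.4503
    cross y-line → (1,3), t=1.2200 (wall)
  → r_2 = 1.2200
beam 3: φ=45°, α=255°
  d=(-0.2588,-0.9659)  start (2,4)  tX=1.5068 tY=0.6315  stride 1/|dx|=3.8637 1/|dy|=1.0353
    cross y-line → (2,3), t=0.6315
    cross x-line → (1,3), t=1.5068 (wall)
  → r_3 = 1.5068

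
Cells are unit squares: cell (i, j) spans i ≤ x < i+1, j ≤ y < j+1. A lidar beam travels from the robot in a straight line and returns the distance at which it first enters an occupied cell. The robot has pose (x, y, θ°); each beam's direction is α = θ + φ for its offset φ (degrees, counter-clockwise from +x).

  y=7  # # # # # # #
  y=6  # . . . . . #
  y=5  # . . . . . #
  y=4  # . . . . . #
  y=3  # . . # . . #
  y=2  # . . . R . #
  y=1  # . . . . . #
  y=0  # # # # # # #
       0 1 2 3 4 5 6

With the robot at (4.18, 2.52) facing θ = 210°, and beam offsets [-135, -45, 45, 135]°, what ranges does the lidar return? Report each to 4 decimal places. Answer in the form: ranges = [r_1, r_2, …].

beam 1: φ=-135°, α=75°
  direction (0.2588, 0.9659); cell (4,2); t to first gridline: x 3.1682, y 0.4969 (then +3.8637 / +1.0353)
    (4,3) via y @ 0.4969
    (4,4) via y @ 1.5322
    (4,5) via y @ 2.5675
    (5,5) via x @ 3.1682
    (5,6) via y @ 3.6028
    (5,7) via y @ 4.6380  # hit
  → r_1 = 4.6380
beam 2: φ=-45°, α=165°
  direction (-0.9659, 0.2588); cell (4,2); t to first gridline: x 0.1863, y 1.8546 (then +1.0353 / +3.8637)
    (3,2) via x @ 0.1863
    (2,2) via x @ 1.2216
    (2,3) via y @ 1.8546
    (1,3) via x @ 2.2569
    (0,3) via x @ 3.2922  # hit
  → r_2 = 3.2922
beam 3: φ=45°, α=255°
  direction (-0.2588, -0.9659); cell (4,2); t to first gridline: x 0.6955, y 0.5383 (then +3.8637 / +1.0353)
    (4,1) via y @ 0.5383
    (3,1) via x @ 0.6955
    (3,0) via y @ 1.5736  # hit
  → r_3 = 1.5736
beam 4: φ=135°, α=345°
  direction (0.9659, -0.2588); cell (4,2); t to first gridline: x 0.8489, y 2.0091 (then +1.0353 / +3.8637)
    (5,2) via x @ 0.8489
    (6,2) via x @ 1.8842  # hit
  → r_4 = 1.8842

ranges = [4.6380, 3.2922, 1.5736, 1.8842]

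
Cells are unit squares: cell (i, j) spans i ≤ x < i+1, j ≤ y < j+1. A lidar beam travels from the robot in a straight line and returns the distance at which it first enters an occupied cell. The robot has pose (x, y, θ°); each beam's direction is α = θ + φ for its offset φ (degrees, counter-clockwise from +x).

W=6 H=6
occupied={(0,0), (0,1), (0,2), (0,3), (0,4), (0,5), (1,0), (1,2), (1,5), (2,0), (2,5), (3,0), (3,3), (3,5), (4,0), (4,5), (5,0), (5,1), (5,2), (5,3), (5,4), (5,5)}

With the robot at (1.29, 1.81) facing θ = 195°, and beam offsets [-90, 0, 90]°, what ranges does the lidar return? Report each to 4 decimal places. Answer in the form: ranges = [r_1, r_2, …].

ranges = [0.1967, 0.3002, 0.8386]

beam 1: φ=-90°, α=105°
  d=(-0.2588,0.9659)  start (1,1)  tX=1.1205 tY=0.1967  stride 1/|dx|=3.8637 1/|dy|=1.0353
    cross y-line → (1,2), t=0.1967 (wall)
  → r_1 = 0.1967
beam 2: φ=0°, α=195°
  d=(-0.9659,-0.2588)  start (1,1)  tX=0.3002 tY=3.1296  stride 1/|dx|=1.0353 1/|dy|=3.8637
    cross x-line → (0,1), t=0.3002 (wall)
  → r_2 = 0.3002
beam 3: φ=90°, α=285°
  d=(0.2588,-0.9659)  start (1,1)  tX=2.7432 tY=0.8386  stride 1/|dx|=3.8637 1/|dy|=1.0353
    cross y-line → (1,0), t=0.8386 (wall)
  → r_3 = 0.8386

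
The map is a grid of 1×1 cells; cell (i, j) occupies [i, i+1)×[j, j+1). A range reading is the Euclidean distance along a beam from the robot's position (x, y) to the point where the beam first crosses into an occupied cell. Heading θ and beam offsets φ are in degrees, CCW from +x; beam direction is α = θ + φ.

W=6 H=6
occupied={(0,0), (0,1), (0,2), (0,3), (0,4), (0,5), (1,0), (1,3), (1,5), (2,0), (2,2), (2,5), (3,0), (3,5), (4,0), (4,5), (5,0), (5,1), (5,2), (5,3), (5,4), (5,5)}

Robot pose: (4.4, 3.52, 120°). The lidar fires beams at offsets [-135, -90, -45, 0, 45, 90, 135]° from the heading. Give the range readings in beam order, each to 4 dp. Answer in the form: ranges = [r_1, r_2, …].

ranges = [0.6212, 0.6928, 1.5322, 1.7090, 3.5199, 1.6166, 2.6089]

beam 1: φ=-135°, α=345°
  direction (0.9659, -0.2588); cell (4,3); t to first gridline: x 0.6212, y 2.0091 (then +1.0353 / +3.8637)
    (5,3) via x @ 0.6212  # hit
  → r_1 = 0.6212
beam 2: φ=-90°, α=30°
  direction (0.8660, 0.5000); cell (4,3); t to first gridline: x 0.6928, y 0.9600 (then +1.1547 / +2.0000)
    (5,3) via x @ 0.6928  # hit
  → r_2 = 0.6928
beam 3: φ=-45°, α=75°
  direction (0.2588, 0.9659); cell (4,3); t to first gridline: x 2.3182, y 0.4969 (then +3.8637 / +1.0353)
    (4,4) via y @ 0.4969
    (4,5) via y @ 1.5322  # hit
  → r_3 = 1.5322
beam 4: φ=0°, α=120°
  direction (-0.5000, 0.8660); cell (4,3); t to first gridline: x 0.8000, y 0.5543 (then +2.0000 / +1.1547)
    (4,4) via y @ 0.5543
    (3,4) via x @ 0.8000
    (3,5) via y @ 1.7090  # hit
  → r_4 = 1.7090
beam 5: φ=45°, α=165°
  direction (-0.9659, 0.2588); cell (4,3); t to first gridline: x 0.4141, y 1.8546 (then +1.0353 / +3.8637)
    (3,3) via x @ 0.4141
    (2,3) via x @ 1.4494
    (2,4) via y @ 1.8546
    (1,4) via x @ 2.4847
    (0,4) via x @ 3.5199  # hit
  → r_5 = 3.5199
beam 6: φ=90°, α=210°
  direction (-0.8660, -0.5000); cell (4,3); t to first gridline: x 0.4619, y 1.0400 (then +1.1547 / +2.0000)
    (3,3) via x @ 0.4619
    (3,2) via y @ 1.0400
    (2,2) via x @ 1.6166  # hit
  → r_6 = 1.6166
beam 7: φ=135°, α=255°
  direction (-0.2588, -0.9659); cell (4,3); t to first gridline: x 1.5455, y 0.5383 (then +3.8637 / +1.0353)
    (4,2) via y @ 0.5383
    (3,2) via x @ 1.5455
    (3,1) via y @ 1.5736
    (3,0) via y @ 2.6089  # hit
  → r_7 = 2.6089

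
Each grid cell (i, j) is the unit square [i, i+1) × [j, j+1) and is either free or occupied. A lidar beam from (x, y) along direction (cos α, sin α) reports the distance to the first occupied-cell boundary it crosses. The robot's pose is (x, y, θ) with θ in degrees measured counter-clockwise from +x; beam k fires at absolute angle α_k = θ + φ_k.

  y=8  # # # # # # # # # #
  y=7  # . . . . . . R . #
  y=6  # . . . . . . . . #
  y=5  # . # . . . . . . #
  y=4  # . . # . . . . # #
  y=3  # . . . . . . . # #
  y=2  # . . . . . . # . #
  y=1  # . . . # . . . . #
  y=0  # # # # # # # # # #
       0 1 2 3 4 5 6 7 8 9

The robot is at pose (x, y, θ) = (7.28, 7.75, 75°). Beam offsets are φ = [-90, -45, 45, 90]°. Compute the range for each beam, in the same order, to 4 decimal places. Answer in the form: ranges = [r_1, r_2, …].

ranges = [1.7807, 0.5000, 0.2887, 0.9659]

beam 1: φ=-90°, α=345°
  d=(0.9659,-0.2588)  start (7,7)  tX=0.7454 tY=2.8978  stride 1/|dx|=1.0353 1/|dy|=3.8637
    cross x-line → (8,7), t=0.7454
    cross x-line → (9,7), t=1.7807 (wall)
  → r_1 = 1.7807
beam 2: φ=-45°, α=30°
  d=(0.8660,0.5000)  start (7,7)  tX=0.8314 tY=0.5000  stride 1/|dx|=1.1547 1/|dy|=2.0000
    cross y-line → (7,8), t=0.5000 (wall)
  → r_2 = 0.5000
beam 3: φ=45°, α=120°
  d=(-0.5000,0.8660)  start (7,7)  tX=0.5600 tY=0.2887  stride 1/|dx|=2.0000 1/|dy|=1.1547
    cross y-line → (7,8), t=0.2887 (wall)
  → r_3 = 0.2887
beam 4: φ=90°, α=165°
  d=(-0.9659,0.2588)  start (7,7)  tX=0.2899 tY=0.9659  stride 1/|dx|=1.0353 1/|dy|=3.8637
    cross x-line → (6,7), t=0.2899
    cross y-line → (6,8), t=0.9659 (wall)
  → r_4 = 0.9659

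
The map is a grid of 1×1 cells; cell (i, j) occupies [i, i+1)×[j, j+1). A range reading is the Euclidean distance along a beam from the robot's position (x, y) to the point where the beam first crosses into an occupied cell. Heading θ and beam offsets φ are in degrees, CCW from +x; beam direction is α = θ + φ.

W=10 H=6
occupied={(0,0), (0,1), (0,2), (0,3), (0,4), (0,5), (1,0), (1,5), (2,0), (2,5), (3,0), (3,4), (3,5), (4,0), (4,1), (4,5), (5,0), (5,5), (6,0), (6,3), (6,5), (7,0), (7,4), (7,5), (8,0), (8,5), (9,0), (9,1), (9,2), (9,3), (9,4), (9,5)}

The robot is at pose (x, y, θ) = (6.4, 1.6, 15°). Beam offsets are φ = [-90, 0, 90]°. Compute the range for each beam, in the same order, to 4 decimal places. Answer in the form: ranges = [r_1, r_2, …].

beam 1: φ=-90°, α=285°
  dir = (cos 285°, sin 285°) = (0.2588, -0.9659); from cell (6,1)
  next x-line at t=2.3182, next y-line at t=0.6212; Δt_x=3.8637, Δt_y=1.0353
    y: enter (6,0) at t=0.6212 ← occupied
  → r_1 = 0.6212
beam 2: φ=0°, α=15°
  dir = (cos 15°, sin 15°) = (0.9659, 0.2588); from cell (6,1)
  next x-line at t=0.6212, next y-line at t=1.5455; Δt_x=1.0353, Δt_y=3.8637
    x: enter (7,1) at t=0.6212
    y: enter (7,2) at t=1.5455
    x: enter (8,2) at t=1.6564
    x: enter (9,2) at t=2.6917 ← occupied
  → r_2 = 2.6917
beam 3: φ=90°, α=105°
  dir = (cos 105°, sin 105°) = (-0.2588, 0.9659); from cell (6,1)
  next x-line at t=1.5455, next y-line at t=0.4141; Δt_x=3.8637, Δt_y=1.0353
    y: enter (6,2) at t=0.4141
    y: enter (6,3) at t=1.4494 ← occupied
  → r_3 = 1.4494

ranges = [0.6212, 2.6917, 1.4494]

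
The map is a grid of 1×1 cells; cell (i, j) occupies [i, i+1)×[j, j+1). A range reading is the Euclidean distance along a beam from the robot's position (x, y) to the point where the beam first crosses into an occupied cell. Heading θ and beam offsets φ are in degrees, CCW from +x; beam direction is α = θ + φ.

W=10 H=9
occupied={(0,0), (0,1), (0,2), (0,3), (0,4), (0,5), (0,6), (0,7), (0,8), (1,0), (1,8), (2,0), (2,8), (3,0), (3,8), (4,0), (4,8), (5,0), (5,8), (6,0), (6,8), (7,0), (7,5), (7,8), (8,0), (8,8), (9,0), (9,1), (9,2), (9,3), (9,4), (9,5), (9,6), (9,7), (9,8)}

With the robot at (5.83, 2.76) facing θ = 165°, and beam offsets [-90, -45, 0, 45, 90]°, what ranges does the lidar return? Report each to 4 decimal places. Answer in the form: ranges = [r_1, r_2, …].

ranges = [5.4248, 6.0506, 5.0004, 3.5200, 1.8221]

beam 1: φ=-90°, α=75°
  d=(0.2588,0.9659)  start (5,2)  tX=0.6568 tY=0.2485  stride 1/|dx|=3.8637 1/|dy|=1.0353
    cross y-line → (5,3), t=0.2485
    cross x-line → (6,3), t=0.6568
    cross y-line → (6,4), t=1.2837
    cross y-line → (6,5), t=2.3190
    cross y-line → (6,6), t=3.3543
    cross y-line → (6,7), t=4.3896
    cross x-line → (7,7), t=4.5205
    cross y-line → (7,8), t=5.4248 (wall)
  → r_1 = 5.4248
beam 2: φ=-45°, α=120°
  d=(-0.5000,0.8660)  start (5,2)  tX=1.6600 tY=0.2771  stride 1/|dx|=2.0000 1/|dy|=1.1547
    cross y-line → (5,3), t=0.2771
    cross y-line → (5,4), t=1.4318
    cross x-line → (4,4), t=1.6600
    cross y-line → (4,5), t=2.5865
    cross x-line → (3,5), t=3.6600
    cross y-line → (3,6), t=3.7412
    cross y-line → (3,7), t=4.8959
    cross x-line → (2,7), t=5.6600
    cross y-line → (2,8), t=6.0506 (wall)
  → r_2 = 6.0506
beam 3: φ=0°, α=165°
  d=(-0.9659,0.2588)  start (5,2)  tX=0.8593 tY=0.9273  stride 1/|dx|=1.0353 1/|dy|=3.8637
    cross x-line → (4,2), t=0.8593
    cross y-line → (4,3), t=0.9273
    cross x-line → (3,3), t=1.8946
    cross x-line → (2,3), t=2.9298
    cross x-line → (1,3), t=3.9651
    cross y-line → (1,4), t=4.7910
    cross x-line → (0,4), t=5.0004 (wall)
  → r_3 = 5.0004
beam 4: φ=45°, α=210°
  d=(-0.8660,-0.5000)  start (5,2)  tX=0.9584 tY=1.5200  stride 1/|dx|=1.1547 1/|dy|=2.0000
    cross x-line → (4,2), t=0.9584
    cross y-line → (4,1), t=1.5200
    cross x-line → (3,1), t=2.1131
    cross x-line → (2,1), t=3.2678
    cross y-line → (2,0), t=3.5200 (wall)
  → r_4 = 3.5200
beam 5: φ=90°, α=255°
  d=(-0.2588,-0.9659)  start (5,2)  tX=3.2069 tY=0.7868  stride 1/|dx|=3.8637 1/|dy|=1.0353
    cross y-line → (5,1), t=0.7868
    cross y-line → (5,0), t=1.8221 (wall)
  → r_5 = 1.8221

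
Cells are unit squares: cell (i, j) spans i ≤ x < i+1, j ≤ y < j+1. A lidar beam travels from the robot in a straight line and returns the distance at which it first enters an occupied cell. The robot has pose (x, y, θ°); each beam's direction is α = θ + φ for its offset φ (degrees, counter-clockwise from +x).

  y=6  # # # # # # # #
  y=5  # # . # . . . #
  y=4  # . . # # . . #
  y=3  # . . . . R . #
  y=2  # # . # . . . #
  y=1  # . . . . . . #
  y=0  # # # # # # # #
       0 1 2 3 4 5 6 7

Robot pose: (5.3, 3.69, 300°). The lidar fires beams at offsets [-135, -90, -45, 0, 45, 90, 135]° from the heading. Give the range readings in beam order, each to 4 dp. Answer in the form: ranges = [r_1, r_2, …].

ranges = [1.1977, 1.5011, 2.7849, 3.1061, 1.7600, 1.9630, 2.3915]

beam 1: φ=-135°, α=165°
  cosα=-0.9659 sinα=0.2588 | (5,3) | tMaxX 0.3106 tMaxY 1.1977 | tΔX 1.0353 tΔY 3.8637
    t=0.3106 [x] (4,3)
    t=1.1977 [y] (4,4) — stop
  → r_1 = 1.1977
beam 2: φ=-90°, α=210°
  cosα=-0.8660 sinα=-0.5000 | (5,3) | tMaxX 0.3464 tMaxY 1.3800 | tΔX 1.1547 tΔY 2.0000
    t=0.3464 [x] (4,3)
    t=1.3800 [y] (4,2)
    t=1.5011 [x] (3,2) — stop
  → r_2 = 1.5011
beam 3: φ=-45°, α=255°
  cosα=-0.2588 sinα=-0.9659 | (5,3) | tMaxX 1.1591 tMaxY 0.7143 | tΔX 3.8637 tΔY 1.0353
    t=0.7143 [y] (5,2)
    t=1.1591 [x] (4,2)
    t=1.7496 [y] (4,1)
    t=2.7849 [y] (4,0) — stop
  → r_3 = 2.7849
beam 4: φ=0°, α=300°
  cosα=0.5000 sinα=-0.8660 | (5,3) | tMaxX 1.4000 tMaxY 0.7967 | tΔX 2.0000 tΔY 1.1547
    t=0.7967 [y] (5,2)
    t=1.4000 [x] (6,2)
    t=1.9514 [y] (6,1)
    t=3.1061 [y] (6,0) — stop
  → r_4 = 3.1061
beam 5: φ=45°, α=345°
  cosα=0.9659 sinα=-0.2588 | (5,3) | tMaxX 0.7247 tMaxY 2.6660 | tΔX 1.0353 tΔY 3.8637
    t=0.7247 [x] (6,3)
    t=1.7600 [x] (7,3) — stop
  → r_5 = 1.7600
beam 6: φ=90°, α=30°
  cosα=0.8660 sinα=0.5000 | (5,3) | tMaxX 0.8083 tMaxY 0.6200 | tΔX 1.1547 tΔY 2.0000
    t=0.6200 [y] (5,4)
    t=0.8083 [x] (6,4)
    t=1.9630 [x] (7,4) — stop
  → r_6 = 1.9630
beam 7: φ=135°, α=75°
  cosα=0.2588 sinα=0.9659 | (5,3) | tMaxX 2.7046 tMaxY 0.3209 | tΔX 3.8637 tΔY 1.0353
    t=0.3209 [y] (5,4)
    t=1.3562 [y] (5,5)
    t=2.3915 [y] (5,6) — stop
  → r_7 = 2.3915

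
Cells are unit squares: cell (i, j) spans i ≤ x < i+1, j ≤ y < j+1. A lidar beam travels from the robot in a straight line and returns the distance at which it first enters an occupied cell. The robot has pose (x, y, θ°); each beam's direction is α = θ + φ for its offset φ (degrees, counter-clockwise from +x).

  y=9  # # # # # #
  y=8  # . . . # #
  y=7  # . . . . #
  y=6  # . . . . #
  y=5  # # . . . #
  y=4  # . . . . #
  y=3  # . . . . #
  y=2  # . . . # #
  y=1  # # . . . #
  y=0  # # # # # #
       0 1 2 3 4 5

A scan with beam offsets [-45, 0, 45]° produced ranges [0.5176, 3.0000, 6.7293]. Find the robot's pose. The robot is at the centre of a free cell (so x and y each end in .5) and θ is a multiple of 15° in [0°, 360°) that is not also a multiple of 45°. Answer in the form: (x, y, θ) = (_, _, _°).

Candidates: 28 free-cell centres × 16 headings = 448 poses. Raycast each; keep the one whose scan matches to 4 dp.
  (1.5, 8.5, 345°): beam 1 = 6.3509 ≠ 0.5176 ✗
  (1.5, 7.5, 30°): beam 1 = 3.6235 ≠ 0.5176 ✗
  (2.5, 5.5, 165°): beam 1 = 3.0000 ≠ 0.5176 ✗
  (3.5, 5.5, 30°): beam 1 = 1.5529 ≠ 0.5176 ✗
  (2.5, 1.5, 240°): beam 2 = 0.5774 ≠ 3.0000 ✗
  …
  (3.5, 2.5, 60°): r_1=0.5176, r_2=3.0000, r_3=6.7293 — all match ✓
No second candidate reproduces the full scan.

(x, y, θ) = (3.5, 2.5, 60°)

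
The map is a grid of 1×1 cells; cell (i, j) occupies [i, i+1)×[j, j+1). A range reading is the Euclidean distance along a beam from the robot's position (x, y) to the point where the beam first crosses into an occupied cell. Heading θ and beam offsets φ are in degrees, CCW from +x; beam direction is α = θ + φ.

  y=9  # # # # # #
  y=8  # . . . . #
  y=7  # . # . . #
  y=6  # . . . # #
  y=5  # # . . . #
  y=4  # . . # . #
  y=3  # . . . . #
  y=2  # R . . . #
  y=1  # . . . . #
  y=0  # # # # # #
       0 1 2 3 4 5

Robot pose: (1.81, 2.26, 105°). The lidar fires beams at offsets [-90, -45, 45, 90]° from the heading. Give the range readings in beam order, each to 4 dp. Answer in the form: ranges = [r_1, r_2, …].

ranges = [3.3025, 2.3800, 0.9353, 0.8386]

beam 1: φ=-90°, α=15°
  direction (0.9659, 0.2588); cell (1,2); t to first gridline: x 0.1967, y 2.8591 (then +1.0353 / +3.8637)
    (2,2) via x @ 0.1967
    (3,2) via x @ 1.2320
    (4,2) via x @ 2.2673
    (4,3) via y @ 2.8591
    (5,3) via x @ 3.3025  # hit
  → r_1 = 3.3025
beam 2: φ=-45°, α=60°
  direction (0.5000, 0.8660); cell (1,2); t to first gridline: x 0.3800, y 0.8545 (then +2.0000 / +1.1547)
    (2,2) via x @ 0.3800
    (2,3) via y @ 0.8545
    (2,4) via y @ 2.0092
    (3,4) via x @ 2.3800  # hit
  → r_2 = 2.3800
beam 3: φ=45°, α=150°
  direction (-0.8660, 0.5000); cell (1,2); t to first gridline: x 0.9353, y 1.4800 (then +1.1547 / +2.0000)
    (0,2) via x @ 0.9353  # hit
  → r_3 = 0.9353
beam 4: φ=90°, α=195°
  direction (-0.9659, -0.2588); cell (1,2); t to first gridline: x 0.8386, y 1.0046 (then +1.0353 / +3.8637)
    (0,2) via x @ 0.8386  # hit
  → r_4 = 0.8386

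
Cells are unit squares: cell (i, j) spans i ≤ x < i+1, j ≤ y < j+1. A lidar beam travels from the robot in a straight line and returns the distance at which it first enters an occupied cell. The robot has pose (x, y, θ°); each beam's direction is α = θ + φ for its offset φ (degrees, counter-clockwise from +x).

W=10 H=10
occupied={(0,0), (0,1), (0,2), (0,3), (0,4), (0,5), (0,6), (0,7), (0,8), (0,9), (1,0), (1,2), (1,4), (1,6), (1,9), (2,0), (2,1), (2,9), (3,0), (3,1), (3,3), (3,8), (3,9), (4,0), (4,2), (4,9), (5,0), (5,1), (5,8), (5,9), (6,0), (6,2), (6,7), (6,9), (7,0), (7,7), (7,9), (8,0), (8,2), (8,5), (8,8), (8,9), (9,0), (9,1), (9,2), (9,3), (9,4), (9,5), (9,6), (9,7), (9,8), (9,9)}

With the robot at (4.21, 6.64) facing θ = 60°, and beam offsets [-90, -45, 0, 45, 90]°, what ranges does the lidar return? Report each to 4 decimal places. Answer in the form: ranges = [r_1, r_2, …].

ranges = [5.5310, 1.8531, 1.5800, 1.4080, 3.7066]

beam 1: φ=-90°, α=330°
  cosα=0.8660 sinα=-0.5000 | (4,6) | tMaxX 0.9122 tMaxY 1.2800 | tΔX 1.1547 tΔY 2.0000
    t=0.9122 [x] (5,6)
    t=1.2800 [y] (5,5)
    t=2.0669 [x] (6,5)
    t=3.2216 [x] (7,5)
    t=3.2800 [y] (7,4)
    t=4.3763 [x] (8,4)
    t=5.2800 [y] (8,3)
    t=5.5310 [x] (9,3) — stop
  → r_1 = 5.5310
beam 2: φ=-45°, α=15°
  cosα=0.9659 sinα=0.2588 | (4,6) | tMaxX 0.8179 tMaxY 1.3909 | tΔX 1.0353 tΔY 3.8637
    t=0.8179 [x] (5,6)
    t=1.3909 [y] (5,7)
    t=1.8531 [x] (6,7) — stop
  → r_2 = 1.8531
beam 3: φ=0°, α=60°
  cosα=0.5000 sinα=0.8660 | (4,6) | tMaxX 1.5800 tMaxY 0.4157 | tΔX 2.0000 tΔY 1.1547
    t=0.4157 [y] (4,7)
    t=1.5704 [y] (4,8)
    t=1.5800 [x] (5,8) — stop
  → r_3 = 1.5800
beam 4: φ=45°, α=105°
  cosα=-0.2588 sinα=0.9659 | (4,6) | tMaxX 0.8114 tMaxY 0.3727 | tΔX 3.8637 tΔY 1.0353
    t=0.3727 [y] (4,7)
    t=0.8114 [x] (3,7)
    t=1.4080 [y] (3,8) — stop
  → r_4 = 1.4080
beam 5: φ=90°, α=150°
  cosα=-0.8660 sinα=0.5000 | (4,6) | tMaxX 0.2425 tMaxY 0.7200 | tΔX 1.1547 tΔY 2.0000
    t=0.2425 [x] (3,6)
    t=0.7200 [y] (3,7)
    t=1.3972 [x] (2,7)
    t=2.5519 [x] (1,7)
    t=2.7200 [y] (1,8)
    t=3.7066 [x] (0,8) — stop
  → r_5 = 3.7066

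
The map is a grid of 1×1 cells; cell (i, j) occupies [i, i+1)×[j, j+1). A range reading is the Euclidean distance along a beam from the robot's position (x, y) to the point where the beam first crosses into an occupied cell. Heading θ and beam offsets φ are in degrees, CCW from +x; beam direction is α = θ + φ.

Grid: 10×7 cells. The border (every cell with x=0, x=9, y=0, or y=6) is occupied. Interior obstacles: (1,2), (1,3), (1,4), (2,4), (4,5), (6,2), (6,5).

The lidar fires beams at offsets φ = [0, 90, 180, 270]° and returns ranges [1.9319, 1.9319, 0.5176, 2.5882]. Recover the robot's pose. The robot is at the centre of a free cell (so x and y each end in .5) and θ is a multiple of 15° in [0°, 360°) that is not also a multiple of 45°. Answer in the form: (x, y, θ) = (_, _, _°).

The pose lattice has 33·16 = 528 candidates. Test each by forward raycasting.
  (3.5, 5.5, 240°): beam 1 = 1.0000 ≠ 1.9319 ✗
  (7.5, 5.5, 60°): beam 1 = 0.5774 ≠ 1.9319 ✗
  (3.5, 4.5, 330°): beam 1 = 3.0000 ≠ 1.9319 ✗
  (7.5, 2.5, 255°): beam 1 = 1.5529 ≠ 1.9319 ✗
  (3.5, 2.5, 300°): beam 1 = 1.7321 ≠ 1.9319 ✗
  …
  (8.5, 3.5, 195°): r_1=1.9319, r_2=1.9319, r_3=0.5176, r_4=2.5882 — all match ✓
Only this pose fits every beam.

(x, y, θ) = (8.5, 3.5, 195°)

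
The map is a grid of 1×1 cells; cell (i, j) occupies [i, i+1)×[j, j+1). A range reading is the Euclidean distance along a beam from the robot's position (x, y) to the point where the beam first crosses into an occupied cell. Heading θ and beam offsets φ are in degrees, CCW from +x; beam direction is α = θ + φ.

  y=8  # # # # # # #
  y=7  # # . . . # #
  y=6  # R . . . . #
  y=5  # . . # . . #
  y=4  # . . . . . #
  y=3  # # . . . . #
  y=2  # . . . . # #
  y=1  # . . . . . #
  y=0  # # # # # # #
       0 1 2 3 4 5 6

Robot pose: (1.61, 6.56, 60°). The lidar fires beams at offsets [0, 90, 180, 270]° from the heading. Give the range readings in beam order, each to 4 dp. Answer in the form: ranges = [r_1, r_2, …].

beam 1: φ=0°, α=60°
  dir = (cos 60°, sin 60°) = (0.5000, 0.8660); from cell (1,6)
  next x-line at t=0.7800, next y-line at t=0.5081; Δt_x=2.0000, Δt_y=1.1547
    y: enter (1,7) at t=0.5081 ← occupied
  → r_1 = 0.5081
beam 2: φ=90°, α=150°
  dir = (cos 150°, sin 150°) = (-0.8660, 0.5000); from cell (1,6)
  next x-line at t=0.7044, next y-line at t=0.8800; Δt_x=1.1547, Δt_y=2.0000
    x: enter (0,6) at t=0.7044 ← occupied
  → r_2 = 0.7044
beam 3: φ=180°, α=240°
  dir = (cos 240°, sin 240°) = (-0.5000, -0.8660); from cell (1,6)
  next x-line at t=1.2200, next y-line at t=0.6466; Δt_x=2.0000, Δt_y=1.1547
    y: enter (1,5) at t=0.6466
    x: enter (0,5) at t=1.2200 ← occupied
  → r_3 = 1.2200
beam 4: φ=270°, α=330°
  dir = (cos 330°, sin 330°) = (0.8660, -0.5000); from cell (1,6)
  next x-line at t=0.4503, next y-line at t=1.1200; Δt_x=1.1547, Δt_y=2.0000
    x: enter (2,6) at t=0.4503
    y: enter (2,5) at t=1.1200
    x: enter (3,5) at t=1.6050 ← occupied
  → r_4 = 1.6050

ranges = [0.5081, 0.7044, 1.2200, 1.6050]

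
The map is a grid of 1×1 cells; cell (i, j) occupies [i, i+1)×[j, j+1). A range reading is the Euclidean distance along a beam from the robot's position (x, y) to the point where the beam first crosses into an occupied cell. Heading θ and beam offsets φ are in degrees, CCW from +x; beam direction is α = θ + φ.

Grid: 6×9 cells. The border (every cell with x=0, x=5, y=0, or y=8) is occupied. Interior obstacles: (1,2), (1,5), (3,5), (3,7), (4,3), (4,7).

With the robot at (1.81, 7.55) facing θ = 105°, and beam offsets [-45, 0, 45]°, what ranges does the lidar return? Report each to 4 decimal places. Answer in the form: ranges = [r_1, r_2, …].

beam 1: φ=-45°, α=60°
  cosα=0.5000 sinα=0.8660 | (1,7) | tMaxX 0.3800 tMaxY 0.5196 | tΔX 2.0000 tΔY 1.1547
    t=0.3800 [x] (2,7)
    t=0.5196 [y] (2,8) — stop
  → r_1 = 0.5196
beam 2: φ=0°, α=105°
  cosα=-0.2588 sinα=0.9659 | (1,7) | tMaxX 3.1296 tMaxY 0.4659 | tΔX 3.8637 tΔY 1.0353
    t=0.4659 [y] (1,8) — stop
  → r_2 = 0.4659
beam 3: φ=45°, α=150°
  cosα=-0.8660 sinα=0.5000 | (1,7) | tMaxX 0.9353 tMaxY 0.9000 | tΔX 1.1547 tΔY 2.0000
    t=0.9000 [y] (1,8) — stop
  → r_3 = 0.9000

ranges = [0.5196, 0.4659, 0.9000]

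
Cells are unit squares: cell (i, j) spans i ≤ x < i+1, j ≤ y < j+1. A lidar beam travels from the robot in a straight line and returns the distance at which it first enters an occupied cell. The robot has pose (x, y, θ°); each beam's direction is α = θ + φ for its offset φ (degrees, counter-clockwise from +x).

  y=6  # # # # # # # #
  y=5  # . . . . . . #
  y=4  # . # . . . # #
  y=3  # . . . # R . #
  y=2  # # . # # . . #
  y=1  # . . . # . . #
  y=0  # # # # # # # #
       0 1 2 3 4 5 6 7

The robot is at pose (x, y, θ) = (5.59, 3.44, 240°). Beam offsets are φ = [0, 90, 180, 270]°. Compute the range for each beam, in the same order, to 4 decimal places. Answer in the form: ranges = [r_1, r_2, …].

beam 1: φ=0°, α=240°
  cosα=-0.5000 sinα=-0.8660 | (5,3) | tMaxX 1.1800 tMaxY 0.5081 | tΔX 2.0000 tΔY 1.1547
    t=0.5081 [y] (5,2)
    t=1.1800 [x] (4,2) — stop
  → r_1 = 1.1800
beam 2: φ=90°, α=330°
  cosα=0.8660 sinα=-0.5000 | (5,3) | tMaxX 0.4734 tMaxY 0.8800 | tΔX 1.1547 tΔY 2.0000
    t=0.4734 [x] (6,3)
    t=0.8800 [y] (6,2)
    t=1.6281 [x] (7,2) — stop
  → r_2 = 1.6281
beam 3: φ=180°, α=60°
  cosα=0.5000 sinα=0.8660 | (5,3) | tMaxX 0.8200 tMaxY 0.6466 | tΔX 2.0000 tΔY 1.1547
    t=0.6466 [y] (5,4)
    t=0.8200 [x] (6,4) — stop
  → r_3 = 0.8200
beam 4: φ=270°, α=150°
  cosα=-0.8660 sinα=0.5000 | (5,3) | tMaxX 0.6813 tMaxY 1.1200 | tΔX 1.1547 tΔY 2.0000
    t=0.6813 [x] (4,3) — stop
  → r_4 = 0.6813

ranges = [1.1800, 1.6281, 0.8200, 0.6813]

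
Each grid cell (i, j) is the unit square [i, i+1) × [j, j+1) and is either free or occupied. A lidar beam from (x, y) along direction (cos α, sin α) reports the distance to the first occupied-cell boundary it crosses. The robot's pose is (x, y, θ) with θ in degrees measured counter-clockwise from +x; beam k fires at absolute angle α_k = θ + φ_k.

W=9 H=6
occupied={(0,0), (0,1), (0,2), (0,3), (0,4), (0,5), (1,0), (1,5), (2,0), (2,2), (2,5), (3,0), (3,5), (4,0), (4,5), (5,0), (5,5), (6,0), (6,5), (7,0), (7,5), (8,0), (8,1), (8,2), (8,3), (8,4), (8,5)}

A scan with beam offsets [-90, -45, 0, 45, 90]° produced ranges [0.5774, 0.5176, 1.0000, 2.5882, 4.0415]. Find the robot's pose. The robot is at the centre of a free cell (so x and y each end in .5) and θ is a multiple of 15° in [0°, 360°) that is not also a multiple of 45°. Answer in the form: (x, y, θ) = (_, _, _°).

(x, y, θ) = (5.5, 1.5, 330°)

Enumerate (i+0.5, j+0.5, θ) over the 27 free cells and 16 admissible headings. For each, cast all 5 beams and compare to the given ranges.
  (6.5, 3.5, 30°): beam 1 = 2.8868 ≠ 0.5774 ✗
  (5.5, 3.5, 60°): beam 1 = 2.8868 ≠ 0.5774 ✗
  (6.5, 2.5, 120°): beam 1 = 1.7321 ≠ 0.5774 ✗
  …
  (5.5, 1.5, 330°): r_1=0.5774, r_2=0.5176, r_3=1.0000, r_4=2.5882, r_5=4.0415 — all match ✓
No second candidate reproduces the full scan.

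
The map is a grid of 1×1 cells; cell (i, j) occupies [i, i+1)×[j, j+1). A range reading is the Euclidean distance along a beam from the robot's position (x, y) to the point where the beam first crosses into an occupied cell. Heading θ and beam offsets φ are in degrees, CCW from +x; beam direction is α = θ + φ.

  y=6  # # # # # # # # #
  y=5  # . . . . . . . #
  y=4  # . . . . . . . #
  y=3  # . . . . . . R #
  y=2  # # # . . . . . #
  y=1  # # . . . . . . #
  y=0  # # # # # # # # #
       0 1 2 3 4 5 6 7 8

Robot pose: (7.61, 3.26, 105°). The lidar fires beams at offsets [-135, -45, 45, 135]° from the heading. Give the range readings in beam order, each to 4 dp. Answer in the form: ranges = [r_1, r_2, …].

ranges = [0.4503, 0.7800, 5.4800, 2.6096]

beam 1: φ=-135°, α=330°
  dir = (cos 330°, sin 330°) = (0.8660, -0.5000); from cell (7,3)
  next x-line at t=0.4503, next y-line at t=0.5200; Δt_x=1.1547, Δt_y=2.0000
    x: enter (8,3) at t=0.4503 ← occupied
  → r_1 = 0.4503
beam 2: φ=-45°, α=60°
  dir = (cos 60°, sin 60°) = (0.5000, 0.8660); from cell (7,3)
  next x-line at t=0.7800, next y-line at t=0.8545; Δt_x=2.0000, Δt_y=1.1547
    x: enter (8,3) at t=0.7800 ← occupied
  → r_2 = 0.7800
beam 3: φ=45°, α=150°
  dir = (cos 150°, sin 150°) = (-0.8660, 0.5000); from cell (7,3)
  next x-line at t=0.7044, next y-line at t=1.4800; Δt_x=1.1547, Δt_y=2.0000
    x: enter (6,3) at t=0.7044
    y: enter (6,4) at t=1.4800
    x: enter (5,4) at t=1.8591
    x: enter (4,4) at t=3.0138
    y: enter (4,5) at t=3.4800
    x: enter (3,5) at t=4.1685
    x: enter (2,5) at t=5.3232
    y: enter (2,6) at t=5.4800 ← occupied
  → r_3 = 5.4800
beam 4: φ=135°, α=240°
  dir = (cos 240°, sin 240°) = (-0.5000, -0.8660); from cell (7,3)
  next x-line at t=1.2200, next y-line at t=0.3002; Δt_x=2.0000, Δt_y=1.1547
    y: enter (7,2) at t=0.3002
    x: enter (6,2) at t=1.2200
    y: enter (6,1) at t=1.4549
    y: enter (6,0) at t=2.6096 ← occupied
  → r_4 = 2.6096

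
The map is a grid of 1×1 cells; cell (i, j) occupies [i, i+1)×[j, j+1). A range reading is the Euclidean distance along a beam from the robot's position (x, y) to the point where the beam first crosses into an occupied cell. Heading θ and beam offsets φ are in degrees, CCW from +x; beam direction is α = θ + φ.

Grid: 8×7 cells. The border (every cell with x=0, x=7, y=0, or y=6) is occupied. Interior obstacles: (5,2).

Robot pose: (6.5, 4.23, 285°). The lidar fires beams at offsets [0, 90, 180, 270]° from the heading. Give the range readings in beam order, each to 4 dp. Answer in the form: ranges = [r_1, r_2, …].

beam 1: φ=0°, α=285°
  d=(0.2588,-0.9659)  start (6,4)  tX=1.9319 tY=0.2381  stride 1/|dx|=3.8637 1/|dy|=1.0353
    cross y-line → (6,3), t=0.2381
    cross y-line → (6,2), t=1.2734
    cross x-line → (7,2), t=1.9319 (wall)
  → r_1 = 1.9319
beam 2: φ=90°, α=15°
  d=(0.9659,0.2588)  start (6,4)  tX=0.5176 tY=2.9751  stride 1/|dx|=1.0353 1/|dy|=3.8637
    cross x-line → (7,4), t=0.5176 (wall)
  → r_2 = 0.5176
beam 3: φ=180°, α=105°
  d=(-0.2588,0.9659)  start (6,4)  tX=1.9319 tY=0.7972  stride 1/|dx|=3.8637 1/|dy|=1.0353
    cross y-line → (6,5), t=0.7972
    cross y-line → (6,6), t=1.8324 (wall)
  → r_3 = 1.8324
beam 4: φ=270°, α=195°
  d=(-0.9659,-0.2588)  start (6,4)  tX=0.5176 tY=0.8887  stride 1/|dx|=1.0353 1/|dy|=3.8637
    cross x-line → (5,4), t=0.5176
    cross y-line → (5,3), t=0.8887
    cross x-line → (4,3), t=1.5529
    cross x-line → (3,3), t=2.5882
    cross x-line → (2,3), t=3.6235
    cross x-line → (1,3), t=4.6587
    cross y-line → (1,2), t=4.7524
    cross x-line → (0,2), t=5.6940 (wall)
  → r_4 = 5.6940

ranges = [1.9319, 0.5176, 1.8324, 5.6940]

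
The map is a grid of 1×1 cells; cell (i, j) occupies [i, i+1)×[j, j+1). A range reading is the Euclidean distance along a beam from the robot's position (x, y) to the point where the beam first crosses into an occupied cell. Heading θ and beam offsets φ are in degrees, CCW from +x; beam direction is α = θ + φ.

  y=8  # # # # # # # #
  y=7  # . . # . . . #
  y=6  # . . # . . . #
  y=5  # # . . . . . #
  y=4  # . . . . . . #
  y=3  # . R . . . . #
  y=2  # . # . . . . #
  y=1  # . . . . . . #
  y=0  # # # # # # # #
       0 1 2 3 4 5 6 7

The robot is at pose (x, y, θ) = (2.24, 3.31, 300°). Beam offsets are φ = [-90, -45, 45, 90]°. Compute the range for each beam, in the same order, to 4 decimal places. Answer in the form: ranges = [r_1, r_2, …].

beam 1: φ=-90°, α=210°
  dir = (cos 210°, sin 210°) = (-0.8660, -0.5000); from cell (2,3)
  next x-line at t=0.2771, next y-line at t=0.6200; Δt_x=1.1547, Δt_y=2.0000
    x: enter (1,3) at t=0.2771
    y: enter (1,2) at t=0.6200
    x: enter (0,2) at t=1.4318 ← occupied
  → r_1 = 1.4318
beam 2: φ=-45°, α=255°
  dir = (cos 255°, sin 255°) = (-0.2588, -0.9659); from cell (2,3)
  next x-line at t=0.9273, next y-line at t=0.3209; Δt_x=3.8637, Δt_y=1.0353
    y: enter (2,2) at t=0.3209 ← occupied
  → r_2 = 0.3209
beam 3: φ=45°, α=345°
  dir = (cos 345°, sin 345°) = (0.9659, -0.2588); from cell (2,3)
  next x-line at t=0.7868, next y-line at t=1.1977; Δt_x=1.0353, Δt_y=3.8637
    x: enter (3,3) at t=0.7868
    y: enter (3,2) at t=1.1977
    x: enter (4,2) at t=1.8221
    x: enter (5,2) at t=2.8574
    x: enter (6,2) at t=3.8926
    x: enter (7,2) at t=4.9279 ← occupied
  → r_3 = 4.9279
beam 4: φ=90°, α=30°
  dir = (cos 30°, sin 30°) = (0.8660, 0.5000); from cell (2,3)
  next x-line at t=0.8776, next y-line at t=1.3800; Δt_x=1.1547, Δt_y=2.0000
    x: enter (3,3) at t=0.8776
    y: enter (3,4) at t=1.3800
    x: enter (4,4) at t=2.0323
    x: enter (5,4) at t=3.1870
    y: enter (5,5) at t=3.3800
    x: enter (6,5) at t=4.3417
    y: enter (6,6) at t=5.3800
    x: enter (7,6) at t=5.4964 ← occupied
  → r_4 = 5.4964

ranges = [1.4318, 0.3209, 4.9279, 5.4964]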